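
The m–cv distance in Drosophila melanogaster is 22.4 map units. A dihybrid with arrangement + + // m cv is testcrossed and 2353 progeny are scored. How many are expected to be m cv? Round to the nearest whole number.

A map distance of 22.4 map units corresponds to a recombination frequency of 0.224.
The F1 is + + / m cv, so m cv is a parental gamete class with expected frequency (1 − r)/2 = 0.776/2 = 0.3880.
Expected number = 0.3880 × 2353 = 912.96 ≈ 913.

913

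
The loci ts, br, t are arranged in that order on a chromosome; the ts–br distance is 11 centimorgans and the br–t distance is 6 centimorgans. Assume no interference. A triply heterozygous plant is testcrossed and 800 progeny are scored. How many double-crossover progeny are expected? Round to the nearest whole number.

Map distances give recombination frequencies of 0.110 and 0.060 for the two intervals.
With no interference, expected double-crossover frequency = 0.110 × 0.060 = 0.00660.
Expected number = 0.00660 × 800 = 5.28 ≈ 5.

5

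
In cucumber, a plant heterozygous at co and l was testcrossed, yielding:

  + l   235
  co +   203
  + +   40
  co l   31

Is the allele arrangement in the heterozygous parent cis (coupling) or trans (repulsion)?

trans

The two most frequent classes are + l (235) and co + (203); these are the parental (non-recombinant) types.
So the F1 carried + l on one chromosome and co + on the other — the recessive alleles are on opposite chromosomes (trans / repulsion).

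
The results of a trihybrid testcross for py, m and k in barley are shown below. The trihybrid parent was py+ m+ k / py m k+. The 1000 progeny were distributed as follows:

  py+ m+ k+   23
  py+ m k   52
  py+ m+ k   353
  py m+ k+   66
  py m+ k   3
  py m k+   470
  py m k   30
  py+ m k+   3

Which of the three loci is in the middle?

The two rarest classes, py m+ k and py+ m k+, are the double crossovers. Comparing them with the parentals, only the py allele has switched, so py is the middle locus and the order is m – py – k.

py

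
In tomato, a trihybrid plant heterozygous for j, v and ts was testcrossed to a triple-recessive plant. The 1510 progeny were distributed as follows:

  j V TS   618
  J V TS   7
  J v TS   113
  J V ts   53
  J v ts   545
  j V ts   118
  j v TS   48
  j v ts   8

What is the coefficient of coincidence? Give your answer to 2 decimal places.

The two most frequent reciprocal classes, j V TS and J v ts, are the parental types, so the F1 was j V TS / J v ts.
The two rarest classes, J V TS and j v ts, are the double crossovers. Comparing them with the parentals, only the j allele has switched, so j is the middle locus and the order is ts – j – v.
ts–j: (231 + 15)/1510 = 0.1629; j–v: (101 + 15)/1510 = 0.0768.
Expected DCO frequency = 0.1629 × 0.0768 ≈ 0.01251; observed = 15/1510 ≈ 0.00993.
Coefficient of coincidence = 0.00993/0.01251 ≈ 0.79.

0.79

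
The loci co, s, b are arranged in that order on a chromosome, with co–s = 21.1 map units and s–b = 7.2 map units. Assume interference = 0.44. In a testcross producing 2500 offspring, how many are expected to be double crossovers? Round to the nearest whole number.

21

Map distances give recombination frequencies of 0.211 and 0.072 for the two intervals.
With interference 0.44 (so coincidence = 0.56), expected double-crossover frequency = 0.211 × 0.072 × 0.56 = 0.00851.
Expected number = 0.00851 × 2500 = 21.27 ≈ 21.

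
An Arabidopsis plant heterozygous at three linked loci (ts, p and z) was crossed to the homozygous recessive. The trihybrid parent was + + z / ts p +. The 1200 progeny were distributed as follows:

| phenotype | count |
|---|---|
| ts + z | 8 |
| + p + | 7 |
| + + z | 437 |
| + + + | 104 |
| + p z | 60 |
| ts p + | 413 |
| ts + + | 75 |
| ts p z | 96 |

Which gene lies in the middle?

The two rarest classes, ts + z and + p +, are the double crossovers. Comparing them with the parentals, only the ts allele has switched, so ts is the middle locus and the order is z – ts – p.

ts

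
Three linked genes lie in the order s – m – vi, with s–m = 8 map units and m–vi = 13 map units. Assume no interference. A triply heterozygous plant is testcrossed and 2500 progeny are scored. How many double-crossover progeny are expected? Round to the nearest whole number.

Map distances give recombination frequencies of 0.080 and 0.130 for the two intervals.
With no interference, expected double-crossover frequency = 0.080 × 0.130 = 0.01040.
Expected number = 0.01040 × 2500 = 26.00 ≈ 26.

26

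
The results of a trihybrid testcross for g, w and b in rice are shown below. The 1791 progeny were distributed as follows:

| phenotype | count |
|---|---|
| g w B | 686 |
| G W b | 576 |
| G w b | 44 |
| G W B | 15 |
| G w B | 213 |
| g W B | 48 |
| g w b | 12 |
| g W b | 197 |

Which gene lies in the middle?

The two most frequent reciprocal classes, g w B and G W b, are the parental types, so the F1 was g w B / G W b.
The two rarest classes, g w b and G W B, are the double crossovers. Comparing them with the parentals, only the b allele has switched, so b is the middle locus and the order is g – b – w.

b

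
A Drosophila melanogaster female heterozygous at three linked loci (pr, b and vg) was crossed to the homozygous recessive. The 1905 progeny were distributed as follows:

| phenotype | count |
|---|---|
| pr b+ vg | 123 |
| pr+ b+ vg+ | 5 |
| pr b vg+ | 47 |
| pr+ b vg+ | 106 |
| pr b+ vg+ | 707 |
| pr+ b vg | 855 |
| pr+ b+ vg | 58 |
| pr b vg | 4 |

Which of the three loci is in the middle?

The two most frequent reciprocal classes, pr b+ vg+ and pr+ b vg, are the parental types, so the F1 was pr b+ vg+ / pr+ b vg.
The two rarest classes, pr+ b+ vg+ and pr b vg, are the double crossovers. Comparing them with the parentals, only the pr allele has switched, so pr is the middle locus and the order is b – pr – vg.

pr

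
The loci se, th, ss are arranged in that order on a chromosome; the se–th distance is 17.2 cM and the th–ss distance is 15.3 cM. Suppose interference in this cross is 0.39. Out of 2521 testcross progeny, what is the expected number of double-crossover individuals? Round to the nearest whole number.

Map distances give recombination frequencies of 0.172 and 0.153 for the two intervals.
With interference 0.39 (so coincidence = 0.61), expected double-crossover frequency = 0.172 × 0.153 × 0.61 = 0.01605.
Expected number = 0.01605 × 2521 = 40.47 ≈ 40.

40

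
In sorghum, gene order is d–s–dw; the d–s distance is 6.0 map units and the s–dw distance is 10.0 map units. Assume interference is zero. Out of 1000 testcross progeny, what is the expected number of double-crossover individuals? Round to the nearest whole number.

Map distances give recombination frequencies of 0.060 and 0.100 for the two intervals.
With no interference, expected double-crossover frequency = 0.060 × 0.100 = 0.00600.
Expected number = 0.00600 × 1000 = 6.00 ≈ 6.

6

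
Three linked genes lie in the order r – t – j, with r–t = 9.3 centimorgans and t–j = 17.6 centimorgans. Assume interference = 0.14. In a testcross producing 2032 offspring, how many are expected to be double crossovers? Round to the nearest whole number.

29

Map distances give recombination frequencies of 0.093 and 0.176 for the two intervals.
With interference 0.14 (so coincidence = 0.86), expected double-crossover frequency = 0.093 × 0.176 × 0.86 = 0.01408.
Expected number = 0.01408 × 2032 = 28.60 ≈ 29.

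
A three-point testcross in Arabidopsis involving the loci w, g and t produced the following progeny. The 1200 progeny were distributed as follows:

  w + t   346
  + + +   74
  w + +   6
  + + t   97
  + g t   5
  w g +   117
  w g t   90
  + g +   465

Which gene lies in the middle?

t

The two most frequent reciprocal classes, + g + and w + t, are the parental types, so the F1 was + g + / w + t.
The two rarest classes, + g t and w + +, are the double crossovers. Comparing them with the parentals, only the t allele has switched, so t is the middle locus and the order is g – t – w.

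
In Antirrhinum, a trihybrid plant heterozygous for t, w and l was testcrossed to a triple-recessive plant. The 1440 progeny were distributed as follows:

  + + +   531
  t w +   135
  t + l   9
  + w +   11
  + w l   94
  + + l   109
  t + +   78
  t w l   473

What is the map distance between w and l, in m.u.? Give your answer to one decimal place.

18.3 m.u.

The two most frequent reciprocal classes, + + + and t w l, are the parental types, so the F1 was + + + / t w l.
The two rarest classes, + w + and t + l, are the double crossovers. Comparing them with the parentals, only the w allele has switched, so w is the middle locus and the order is t – w – l.
Crossovers in the w–l interval produce the single-crossover classes + + l and t w + (109 + 135 = 244) plus the double crossovers (20).
RF(w–l) = (244 + 20) / 1440 = 264/1440 = 0.1833 → 18.3 m.u.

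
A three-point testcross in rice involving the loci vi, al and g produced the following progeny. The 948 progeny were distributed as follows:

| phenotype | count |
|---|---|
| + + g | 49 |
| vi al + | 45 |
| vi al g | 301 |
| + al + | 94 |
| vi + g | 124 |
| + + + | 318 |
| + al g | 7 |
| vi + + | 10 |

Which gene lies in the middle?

vi

The two most frequent reciprocal classes, + + + and vi al g, are the parental types, so the F1 was + + + / vi al g.
The two rarest classes, vi + + and + al g, are the double crossovers. Comparing them with the parentals, only the vi allele has switched, so vi is the middle locus and the order is g – vi – al.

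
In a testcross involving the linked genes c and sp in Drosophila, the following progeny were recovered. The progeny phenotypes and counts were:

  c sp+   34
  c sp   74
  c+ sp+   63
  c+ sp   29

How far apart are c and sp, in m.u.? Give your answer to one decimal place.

31.5 m.u.

The two most frequent classes, c+ sp+ (63) and c sp (74), are the parental types, so the F1 was c+ sp+ / c sp.
The recombinant classes are c+ sp and c sp+: 29 + 34 = 63.
Recombination frequency = 63/200 = 0.3150 ≈ 31.5%, i.e. 31.5 m.u.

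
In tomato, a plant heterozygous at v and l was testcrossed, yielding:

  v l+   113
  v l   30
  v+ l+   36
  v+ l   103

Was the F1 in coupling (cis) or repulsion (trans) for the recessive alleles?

The two most frequent classes are v+ l (103) and v l+ (113); these are the parental (non-recombinant) types.
So the F1 carried v+ l on one chromosome and v l+ on the other — the recessive alleles are on opposite chromosomes (trans / repulsion).

trans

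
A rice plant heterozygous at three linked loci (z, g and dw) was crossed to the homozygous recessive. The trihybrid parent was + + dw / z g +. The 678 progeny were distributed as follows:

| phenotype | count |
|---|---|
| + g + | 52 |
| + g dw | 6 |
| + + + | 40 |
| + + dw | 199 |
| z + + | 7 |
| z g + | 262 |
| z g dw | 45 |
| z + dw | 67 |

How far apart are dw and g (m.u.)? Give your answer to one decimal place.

14.5 m.u.

The two rarest classes, + g dw and z + +, are the double crossovers. Comparing them with the parentals, only the g allele has switched, so g is the middle locus and the order is dw – g – z.
Crossovers in the dw–g interval produce the single-crossover classes + + + and z g dw (40 + 45 = 85) plus the double crossovers (13).
RF(dw–g) = (85 + 13) / 678 = 98/678 = 0.1445 → 14.5 m.u.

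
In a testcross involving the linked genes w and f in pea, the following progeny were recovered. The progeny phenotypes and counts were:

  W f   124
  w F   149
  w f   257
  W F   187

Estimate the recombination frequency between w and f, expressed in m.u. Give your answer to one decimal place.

38.1 m.u.

The two most frequent classes, W F (187) and w f (257), are the parental types, so the F1 was W F / w f.
The recombinant classes are W f and w F: 124 + 149 = 273.
Recombination frequency = 273/717 = 0.3808 ≈ 38.1%, i.e. 38.1 m.u.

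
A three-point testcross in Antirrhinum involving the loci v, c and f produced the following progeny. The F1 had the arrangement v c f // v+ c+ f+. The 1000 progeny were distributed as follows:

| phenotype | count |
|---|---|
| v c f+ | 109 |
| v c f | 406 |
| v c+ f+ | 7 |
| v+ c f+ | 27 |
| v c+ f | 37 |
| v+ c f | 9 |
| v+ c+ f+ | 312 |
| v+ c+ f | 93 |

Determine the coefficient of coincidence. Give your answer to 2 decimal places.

The two rarest classes, v+ c f and v c+ f+, are the double crossovers. Comparing them with the parentals, only the v allele has switched, so v is the middle locus and the order is f – v – c.
f–v: (202 + 16)/1000 = 0.2180; v–c: (64 + 16)/1000 = 0.0800.
Expected DCO frequency = 0.2180 × 0.0800 ≈ 0.01744; observed = 16/1000 ≈ 0.01600.
Coefficient of coincidence = 0.01600/0.01744 ≈ 0.92.

0.92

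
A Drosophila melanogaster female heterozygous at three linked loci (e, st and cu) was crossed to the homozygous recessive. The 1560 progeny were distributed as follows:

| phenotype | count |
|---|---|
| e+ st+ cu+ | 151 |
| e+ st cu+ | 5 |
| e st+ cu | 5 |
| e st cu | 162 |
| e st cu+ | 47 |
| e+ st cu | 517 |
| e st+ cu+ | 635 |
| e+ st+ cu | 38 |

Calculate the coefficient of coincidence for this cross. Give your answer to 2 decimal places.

The two most frequent reciprocal classes, e+ st cu and e st+ cu+, are the parental types, so the F1 was e+ st cu / e st+ cu+.
The two rarest classes, e+ st cu+ and e st+ cu, are the double crossovers. Comparing them with the parentals, only the cu allele has switched, so cu is the middle locus and the order is e – cu – st.
e–cu: (313 + 10)/1560 = 0.2071; cu–st: (85 + 10)/1560 = 0.0609.
Expected DCO frequency = 0.2071 × 0.0609 ≈ 0.01261; observed = 10/1560 ≈ 0.00641.
Coefficient of coincidence = 0.00641/0.01261 ≈ 0.51.

0.51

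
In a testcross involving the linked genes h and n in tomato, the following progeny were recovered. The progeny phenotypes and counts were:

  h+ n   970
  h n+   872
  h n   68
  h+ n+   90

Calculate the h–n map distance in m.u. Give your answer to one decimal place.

The two most frequent classes, h+ n (970) and h n+ (872), are the parental types, so the F1 was h+ n / h n+.
The recombinant classes are h+ n+ and h n: 90 + 68 = 158.
Recombination frequency = 158/2000 = 0.0790 ≈ 7.9%, i.e. 7.9 m.u.

7.9 m.u.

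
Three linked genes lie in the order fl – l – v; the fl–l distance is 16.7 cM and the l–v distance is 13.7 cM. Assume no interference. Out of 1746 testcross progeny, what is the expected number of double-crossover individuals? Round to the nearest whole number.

Map distances give recombination frequencies of 0.167 and 0.137 for the two intervals.
With no interference, expected double-crossover frequency = 0.167 × 0.137 = 0.02288.
Expected number = 0.02288 × 1746 = 39.95 ≈ 40.

40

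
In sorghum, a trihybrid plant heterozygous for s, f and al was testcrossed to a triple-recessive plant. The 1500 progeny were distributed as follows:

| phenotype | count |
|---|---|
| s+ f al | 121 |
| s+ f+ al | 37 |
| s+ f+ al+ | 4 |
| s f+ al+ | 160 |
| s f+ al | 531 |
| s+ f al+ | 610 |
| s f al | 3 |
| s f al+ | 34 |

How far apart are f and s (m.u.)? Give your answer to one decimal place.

The two most frequent reciprocal classes, s+ f al+ and s f+ al, are the parental types, so the F1 was s+ f al+ / s f+ al.
The two rarest classes, s+ f+ al+ and s f al, are the double crossovers. Comparing them with the parentals, only the f allele has switched, so f is the middle locus and the order is s – f – al.
Crossovers in the s–f interval produce the single-crossover classes s f al+ and s+ f+ al (34 + 37 = 71) plus the double crossovers (7).
RF(s–f) = (71 + 7) / 1500 = 78/1500 = 0.0520 → 5.2 m.u.

5.2 m.u.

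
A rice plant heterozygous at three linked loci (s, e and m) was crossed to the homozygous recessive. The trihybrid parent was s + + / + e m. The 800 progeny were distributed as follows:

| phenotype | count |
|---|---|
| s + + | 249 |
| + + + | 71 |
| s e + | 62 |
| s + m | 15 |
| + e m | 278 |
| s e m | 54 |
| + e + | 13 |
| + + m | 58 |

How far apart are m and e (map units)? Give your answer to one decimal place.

18.5 map units

The two rarest classes, s + m and + e +, are the double crossovers. Comparing them with the parentals, only the m allele has switched, so m is the middle locus and the order is s – m – e.
Crossovers in the m–e interval produce the single-crossover classes s e + and + + m (62 + 58 = 120) plus the double crossovers (28).
RF(m–e) = (120 + 28) / 800 = 148/800 = 0.1850 → 18.5 map units.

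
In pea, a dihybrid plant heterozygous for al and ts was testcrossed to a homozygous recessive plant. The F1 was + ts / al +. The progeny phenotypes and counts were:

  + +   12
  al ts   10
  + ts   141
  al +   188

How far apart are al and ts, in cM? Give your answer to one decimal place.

The recombinant classes are + + and al ts: 12 + 10 = 22.
Recombination frequency = 22/351 = 0.0627 ≈ 6.3%, i.e. 6.3 cM.

6.3 cM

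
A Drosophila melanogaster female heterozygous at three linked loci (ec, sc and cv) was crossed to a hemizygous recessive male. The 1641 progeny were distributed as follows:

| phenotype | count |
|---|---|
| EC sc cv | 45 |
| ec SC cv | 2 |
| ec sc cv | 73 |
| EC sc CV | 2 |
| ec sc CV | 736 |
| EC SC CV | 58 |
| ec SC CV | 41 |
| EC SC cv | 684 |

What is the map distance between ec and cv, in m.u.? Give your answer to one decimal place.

8.2 m.u.

The two most frequent reciprocal classes, ec sc CV and EC SC cv, are the parental types, so the F1 was ec sc CV / EC SC cv.
The two rarest classes, EC sc CV and ec SC cv, are the double crossovers. Comparing them with the parentals, only the ec allele has switched, so ec is the middle locus and the order is cv – ec – sc.
Crossovers in the cv–ec interval produce the single-crossover classes ec sc cv and EC SC CV (73 + 58 = 131) plus the double crossovers (4).
RF(cv–ec) = (131 + 4) / 1641 = 135/1641 = 0.0823 → 8.2 m.u.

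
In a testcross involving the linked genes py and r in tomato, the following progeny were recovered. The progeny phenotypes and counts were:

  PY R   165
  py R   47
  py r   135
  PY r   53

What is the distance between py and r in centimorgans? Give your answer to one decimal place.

The two most frequent classes, PY R (165) and py r (135), are the parental types, so the F1 was PY R / py r.
The recombinant classes are PY r and py R: 53 + 47 = 100.
Recombination frequency = 100/400 = 0.2500 ≈ 25.0%, i.e. 25.0 centimorgans.

25.0 centimorgans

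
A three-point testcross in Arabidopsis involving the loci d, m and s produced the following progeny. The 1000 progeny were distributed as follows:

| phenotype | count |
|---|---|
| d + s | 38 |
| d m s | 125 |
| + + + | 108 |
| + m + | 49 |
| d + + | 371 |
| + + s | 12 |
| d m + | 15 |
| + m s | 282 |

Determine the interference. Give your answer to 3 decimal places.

0.089

The two most frequent reciprocal classes, + m s and d + +, are the parental types, so the F1 was + m s / d + +.
The two rarest classes, + + s and d m +, are the double crossovers. Comparing them with the parentals, only the m allele has switched, so m is the middle locus and the order is d – m – s.
d–m: (233 + 27)/1000 = 0.2600; m–s: (87 + 27)/1000 = 0.1140.
Expected DCO frequency = 0.2600 × 0.1140 ≈ 0.02964; observed = 27/1000 ≈ 0.02700.
Coefficient of coincidence = 0.02700/0.02964 ≈ 0.911; interference = 1 − 0.911 = 0.089.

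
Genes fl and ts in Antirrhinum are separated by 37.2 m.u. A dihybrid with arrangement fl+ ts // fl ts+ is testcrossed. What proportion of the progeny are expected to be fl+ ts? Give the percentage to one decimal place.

A map distance of 37.2 m.u. corresponds to a recombination frequency of 0.372.
The F1 is fl+ ts / fl ts+, so fl+ ts is a parental gamete class with expected frequency (1 − r)/2 = 0.628/2 = 0.3140.
That is 0.3140 = 31.4% of the progeny.

31.4%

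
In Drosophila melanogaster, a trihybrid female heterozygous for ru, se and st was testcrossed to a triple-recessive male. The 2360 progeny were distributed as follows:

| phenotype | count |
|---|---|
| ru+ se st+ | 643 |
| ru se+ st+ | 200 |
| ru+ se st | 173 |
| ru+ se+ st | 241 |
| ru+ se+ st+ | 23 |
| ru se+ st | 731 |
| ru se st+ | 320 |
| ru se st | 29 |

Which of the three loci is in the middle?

The two most frequent reciprocal classes, ru+ se st+ and ru se+ st, are the parental types, so the F1 was ru+ se st+ / ru se+ st.
The two rarest classes, ru+ se+ st+ and ru se st, are the double crossovers. Comparing them with the parentals, only the se allele has switched, so se is the middle locus and the order is st – se – ru.

se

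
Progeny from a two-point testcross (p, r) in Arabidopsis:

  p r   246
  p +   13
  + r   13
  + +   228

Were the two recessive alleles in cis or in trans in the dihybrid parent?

cis

The two most frequent classes are + + (228) and p r (246); these are the parental (non-recombinant) types.
So the F1 carried + + on one chromosome and p r on the other — the recessive alleles are on the same chromosome (cis / coupling).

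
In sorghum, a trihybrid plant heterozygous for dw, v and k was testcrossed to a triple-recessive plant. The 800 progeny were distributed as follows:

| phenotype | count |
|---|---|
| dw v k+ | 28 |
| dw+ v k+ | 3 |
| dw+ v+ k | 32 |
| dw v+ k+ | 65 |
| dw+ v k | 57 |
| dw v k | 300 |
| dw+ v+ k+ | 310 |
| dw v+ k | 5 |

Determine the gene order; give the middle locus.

The two most frequent reciprocal classes, dw+ v+ k+ and dw v k, are the parental types, so the F1 was dw+ v+ k+ / dw v k.
The two rarest classes, dw+ v k+ and dw v+ k, are the double crossovers. Comparing them with the parentals, only the v allele has switched, so v is the middle locus and the order is dw – v – k.

v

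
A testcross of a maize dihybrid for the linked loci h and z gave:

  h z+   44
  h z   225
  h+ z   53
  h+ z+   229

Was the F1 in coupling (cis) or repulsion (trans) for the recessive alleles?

cis

The two most frequent classes are h+ z+ (229) and h z (225); these are the parental (non-recombinant) types.
So the F1 carried h+ z+ on one chromosome and h z on the other — the recessive alleles are on the same chromosome (cis / coupling).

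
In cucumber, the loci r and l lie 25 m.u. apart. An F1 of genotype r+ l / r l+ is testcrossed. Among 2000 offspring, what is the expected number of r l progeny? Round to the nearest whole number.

A map distance of 25 m.u. corresponds to a recombination frequency of 0.250.
The F1 is r+ l / r l+, so r l is a recombinant gamete class with expected frequency r/2 = 0.250/2 = 0.1250.
Expected number = 0.1250 × 2000 = 250.00 ≈ 250.

250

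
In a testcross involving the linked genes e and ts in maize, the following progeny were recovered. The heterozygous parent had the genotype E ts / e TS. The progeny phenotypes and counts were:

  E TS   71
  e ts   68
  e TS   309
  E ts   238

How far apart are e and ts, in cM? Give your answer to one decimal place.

20.3 cM

The recombinant classes are E TS and e ts: 71 + 68 = 139.
Recombination frequency = 139/686 = 0.2026 ≈ 20.3%, i.e. 20.3 cM.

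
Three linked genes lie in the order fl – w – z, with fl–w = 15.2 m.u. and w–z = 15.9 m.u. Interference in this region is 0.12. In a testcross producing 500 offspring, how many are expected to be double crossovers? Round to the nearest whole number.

Map distances give recombination frequencies of 0.152 and 0.159 for the two intervals.
With interference 0.12 (so coincidence = 0.88), expected double-crossover frequency = 0.152 × 0.159 × 0.88 = 0.02127.
Expected number = 0.02127 × 500 = 10.63 ≈ 11.

11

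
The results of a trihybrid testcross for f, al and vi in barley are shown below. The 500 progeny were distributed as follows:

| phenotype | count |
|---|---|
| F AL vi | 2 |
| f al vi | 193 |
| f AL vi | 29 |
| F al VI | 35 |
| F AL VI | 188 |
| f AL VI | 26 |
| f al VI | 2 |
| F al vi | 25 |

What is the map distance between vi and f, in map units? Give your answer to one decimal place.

The two most frequent reciprocal classes, F AL VI and f al vi, are the parental types, so the F1 was F AL VI / f al vi.
The two rarest classes, F AL vi and f al VI, are the double crossovers. Comparing them with the parentals, only the vi allele has switched, so vi is the middle locus and the order is al – vi – f.
Crossovers in the vi–f interval produce the single-crossover classes f AL VI and F al vi (26 + 25 = 51) plus the double crossovers (4).
RF(vi–f) = (51 + 4) / 500 = 55/500 = 0.1100 → 11.0 map units.

11.0 map units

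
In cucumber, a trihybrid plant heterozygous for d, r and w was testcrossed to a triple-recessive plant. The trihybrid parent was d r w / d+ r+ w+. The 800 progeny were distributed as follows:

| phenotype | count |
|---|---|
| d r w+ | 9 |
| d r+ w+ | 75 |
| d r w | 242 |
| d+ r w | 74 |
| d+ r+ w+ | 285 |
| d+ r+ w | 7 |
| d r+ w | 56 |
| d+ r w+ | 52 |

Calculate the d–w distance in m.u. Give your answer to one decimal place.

The two rarest classes, d r w+ and d+ r+ w, are the double crossovers. Comparing them with the parentals, only the w allele has switched, so w is the middle locus and the order is d – w – r.
Crossovers in the d–w interval produce the single-crossover classes d+ r w and d r+ w+ (74 + 75 = 149) plus the double crossovers (16).
RF(d–w) = (149 + 16) / 800 = 165/800 = 0.2062 → 20.6 m.u.

20.6 m.u.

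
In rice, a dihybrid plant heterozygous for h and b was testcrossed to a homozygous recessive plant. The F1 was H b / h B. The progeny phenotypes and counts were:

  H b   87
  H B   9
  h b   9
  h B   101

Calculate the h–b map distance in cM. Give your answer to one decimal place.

8.7 cM

The recombinant classes are H B and h b: 9 + 9 = 18.
Recombination frequency = 18/206 = 0.0874 ≈ 8.7%, i.e. 8.7 cM.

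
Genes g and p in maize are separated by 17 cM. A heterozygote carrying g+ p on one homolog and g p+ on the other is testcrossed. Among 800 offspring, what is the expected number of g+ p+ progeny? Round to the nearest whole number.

68

A map distance of 17 cM corresponds to a recombination frequency of 0.170.
The F1 is g+ p / g p+, so g+ p+ is a recombinant gamete class with expected frequency r/2 = 0.170/2 = 0.0850.
Expected number = 0.0850 × 800 = 68.00 ≈ 68.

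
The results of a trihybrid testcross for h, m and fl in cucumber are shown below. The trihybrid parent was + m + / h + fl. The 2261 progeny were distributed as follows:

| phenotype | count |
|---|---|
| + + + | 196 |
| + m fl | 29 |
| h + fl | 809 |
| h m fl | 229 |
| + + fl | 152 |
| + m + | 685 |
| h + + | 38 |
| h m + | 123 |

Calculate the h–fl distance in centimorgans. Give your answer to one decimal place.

The two rarest classes, + m fl and h + +, are the double crossovers. Comparing them with the parentals, only the fl allele has switched, so fl is the middle locus and the order is m – fl – h.
Crossovers in the fl–h interval produce the single-crossover classes h m + and + + fl (123 + 152 = 275) plus the double crossovers (67).
RF(fl–h) = (275 + 67) / 2261 = 342/2261 = 0.1513 → 15.1 centimorgans.

15.1 centimorgans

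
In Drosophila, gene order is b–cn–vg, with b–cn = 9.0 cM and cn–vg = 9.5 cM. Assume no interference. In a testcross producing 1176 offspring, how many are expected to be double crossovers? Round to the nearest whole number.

10

Map distances give recombination frequencies of 0.090 and 0.095 for the two intervals.
With no interference, expected double-crossover frequency = 0.090 × 0.095 = 0.00855.
Expected number = 0.00855 × 1176 = 10.05 ≈ 10.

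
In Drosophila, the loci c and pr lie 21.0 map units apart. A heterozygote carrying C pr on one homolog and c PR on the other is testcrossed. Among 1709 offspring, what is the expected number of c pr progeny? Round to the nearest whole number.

A map distance of 21.0 map units corresponds to a recombination frequency of 0.210.
The F1 is C pr / c PR, so c pr is a recombinant gamete class with expected frequency r/2 = 0.210/2 = 0.1050.
Expected number = 0.1050 × 1709 = 179.44 ≈ 179.

179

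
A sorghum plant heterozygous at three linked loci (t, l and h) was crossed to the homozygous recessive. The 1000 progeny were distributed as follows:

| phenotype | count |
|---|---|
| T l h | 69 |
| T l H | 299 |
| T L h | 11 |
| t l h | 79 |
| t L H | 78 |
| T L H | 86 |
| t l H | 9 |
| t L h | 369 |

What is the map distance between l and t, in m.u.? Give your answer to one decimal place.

18.5 m.u.

The two most frequent reciprocal classes, T l H and t L h, are the parental types, so the F1 was T l H / t L h.
The two rarest classes, t l H and T L h, are the double crossovers. Comparing them with the parentals, only the t allele has switched, so t is the middle locus and the order is h – t – l.
Crossovers in the t–l interval produce the single-crossover classes T L H and t l h (86 + 79 = 165) plus the double crossovers (20).
RF(t–l) = (165 + 20) / 1000 = 185/1000 = 0.1850 → 18.5 m.u.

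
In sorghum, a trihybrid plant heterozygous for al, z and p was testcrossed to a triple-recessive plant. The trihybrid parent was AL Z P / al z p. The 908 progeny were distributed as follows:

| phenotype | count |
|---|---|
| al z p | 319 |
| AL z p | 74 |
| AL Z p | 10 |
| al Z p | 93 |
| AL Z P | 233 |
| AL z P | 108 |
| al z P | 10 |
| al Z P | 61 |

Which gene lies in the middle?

The two rarest classes, AL Z p and al z P, are the double crossovers. Comparing them with the parentals, only the p allele has switched, so p is the middle locus and the order is z – p – al.

p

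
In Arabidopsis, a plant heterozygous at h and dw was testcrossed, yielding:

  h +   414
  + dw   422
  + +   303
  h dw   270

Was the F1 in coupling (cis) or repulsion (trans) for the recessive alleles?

The two most frequent classes are + dw (422) and h + (414); these are the parental (non-recombinant) types.
So the F1 carried + dw on one chromosome and h + on the other — the recessive alleles are on opposite chromosomes (trans / repulsion).

trans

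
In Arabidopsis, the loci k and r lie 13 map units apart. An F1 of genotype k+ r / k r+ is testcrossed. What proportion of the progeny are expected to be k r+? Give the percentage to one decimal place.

A map distance of 13 map units corresponds to a recombination frequency of 0.130.
The F1 is k+ r / k r+, so k r+ is a parental gamete class with expected frequency (1 − r)/2 = 0.870/2 = 0.4350.
That is 0.4350 = 43.5% of the progeny.

43.5%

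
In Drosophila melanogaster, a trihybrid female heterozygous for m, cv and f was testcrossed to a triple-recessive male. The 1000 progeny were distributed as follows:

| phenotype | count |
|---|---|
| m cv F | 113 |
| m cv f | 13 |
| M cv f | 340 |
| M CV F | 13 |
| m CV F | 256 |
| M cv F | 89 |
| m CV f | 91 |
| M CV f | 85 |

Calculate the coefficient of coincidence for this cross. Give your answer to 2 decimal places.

The two most frequent reciprocal classes, M cv f and m CV F, are the parental types, so the F1 was M cv f / m CV F.
The two rarest classes, m cv f and M CV F, are the double crossovers. Comparing them with the parentals, only the m allele has switched, so m is the middle locus and the order is cv – m – f.
cv–m: (198 + 26)/1000 = 0.2240; m–f: (180 + 26)/1000 = 0.2060.
Expected DCO frequency = 0.2240 × 0.2060 ≈ 0.04614; observed = 26/1000 ≈ 0.02600.
Coefficient of coincidence = 0.02600/0.04614 ≈ 0.56.

0.56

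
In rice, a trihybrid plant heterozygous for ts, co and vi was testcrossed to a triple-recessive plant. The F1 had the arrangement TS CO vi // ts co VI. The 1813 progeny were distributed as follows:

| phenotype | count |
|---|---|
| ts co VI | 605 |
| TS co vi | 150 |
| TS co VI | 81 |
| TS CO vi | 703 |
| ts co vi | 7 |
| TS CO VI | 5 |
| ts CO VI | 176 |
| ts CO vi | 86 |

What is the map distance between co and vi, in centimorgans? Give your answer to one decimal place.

The two rarest classes, TS CO VI and ts co vi, are the double crossovers. Comparing them with the parentals, only the vi allele has switched, so vi is the middle locus and the order is ts – vi – co.
Crossovers in the vi–co interval produce the single-crossover classes TS co vi and ts CO VI (150 + 176 = 326) plus the double crossovers (12).
RF(vi–co) = (326 + 12) / 1813 = 338/1813 = 0.1864 → 18.6 centimorgans.

18.6 centimorgans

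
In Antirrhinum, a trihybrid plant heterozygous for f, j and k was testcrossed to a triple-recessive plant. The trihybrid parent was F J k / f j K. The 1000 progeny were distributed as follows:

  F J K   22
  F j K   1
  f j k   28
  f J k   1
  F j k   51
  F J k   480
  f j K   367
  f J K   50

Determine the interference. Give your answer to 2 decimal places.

The two rarest classes, f J k and F j K, are the double crossovers. Comparing them with the parentals, only the f allele has switched, so f is the middle locus and the order is j – f – k.
j–f: (101 + 2)/1000 = 0.1030; f–k: (50 + 2)/1000 = 0.0520.
Expected DCO frequency = 0.1030 × 0.0520 ≈ 0.00536; observed = 2/1000 ≈ 0.00200.
Coefficient of coincidence = 0.00200/0.00536 ≈ 0.37; interference = 1 − 0.37 = 0.63.

0.63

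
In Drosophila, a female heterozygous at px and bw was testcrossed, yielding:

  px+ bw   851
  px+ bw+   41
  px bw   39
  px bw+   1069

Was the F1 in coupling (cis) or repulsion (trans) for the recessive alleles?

The two most frequent classes are px+ bw (851) and px bw+ (1069); these are the parental (non-recombinant) types.
So the F1 carried px+ bw on one chromosome and px bw+ on the other — the recessive alleles are on opposite chromosomes (trans / repulsion).

trans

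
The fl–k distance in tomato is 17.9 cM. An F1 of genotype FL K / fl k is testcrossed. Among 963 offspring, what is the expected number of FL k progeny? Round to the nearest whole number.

86

A map distance of 17.9 cM corresponds to a recombination frequency of 0.179.
The F1 is FL K / fl k, so FL k is a recombinant gamete class with expected frequency r/2 = 0.179/2 = 0.0895.
Expected number = 0.0895 × 963 = 86.19 ≈ 86.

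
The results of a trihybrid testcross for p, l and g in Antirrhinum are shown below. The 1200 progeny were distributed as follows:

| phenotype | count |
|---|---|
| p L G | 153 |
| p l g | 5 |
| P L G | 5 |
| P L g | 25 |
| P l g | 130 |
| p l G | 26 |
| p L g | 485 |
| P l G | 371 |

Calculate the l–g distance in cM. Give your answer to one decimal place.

24.4 cM

The two most frequent reciprocal classes, p L g and P l G, are the parental types, so the F1 was p L g / P l G.
The two rarest classes, p l g and P L G, are the double crossovers. Comparing them with the parentals, only the l allele has switched, so l is the middle locus and the order is g – l – p.
Crossovers in the g–l interval produce the single-crossover classes p L G and P l g (153 + 130 = 283) plus the double crossovers (10).
RF(g–l) = (283 + 10) / 1200 = 293/1200 = 0.2442 → 24.4 cM.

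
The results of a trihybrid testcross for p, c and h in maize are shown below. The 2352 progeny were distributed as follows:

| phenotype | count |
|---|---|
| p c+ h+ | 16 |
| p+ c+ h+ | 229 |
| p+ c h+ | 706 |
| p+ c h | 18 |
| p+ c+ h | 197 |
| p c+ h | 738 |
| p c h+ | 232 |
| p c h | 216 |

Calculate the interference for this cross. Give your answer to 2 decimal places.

0.64

The two most frequent reciprocal classes, p+ c h+ and p c+ h, are the parental types, so the F1 was p+ c h+ / p c+ h.
The two rarest classes, p+ c h and p c+ h+, are the double crossovers. Comparing them with the parentals, only the h allele has switched, so h is the middle locus and the order is c – h – p.
c–h: (445 + 34)/2352 = 0.2037; h–p: (429 + 34)/2352 = 0.1969.
Expected DCO frequency = 0.2037 × 0.1969 ≈ 0.04011; observed = 34/2352 ≈ 0.01446.
Coefficient of coincidence = 0.01446/0.04011 ≈ 0.36; interference = 1 − 0.36 = 0.64.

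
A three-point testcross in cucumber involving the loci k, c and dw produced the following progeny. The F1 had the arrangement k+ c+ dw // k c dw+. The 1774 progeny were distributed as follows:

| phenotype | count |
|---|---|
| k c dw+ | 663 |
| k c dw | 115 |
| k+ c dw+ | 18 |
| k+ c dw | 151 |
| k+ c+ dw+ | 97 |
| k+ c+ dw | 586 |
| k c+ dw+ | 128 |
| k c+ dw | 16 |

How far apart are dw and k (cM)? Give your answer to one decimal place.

13.9 cM

The two rarest classes, k c+ dw and k+ c dw+, are the double crossovers. Comparing them with the parentals, only the k allele has switched, so k is the middle locus and the order is c – k – dw.
Crossovers in the k–dw interval produce the single-crossover classes k+ c+ dw+ and k c dw (97 + 115 = 212) plus the double crossovers (34).
RF(k–dw) = (212 + 34) / 1774 = 246/1774 = 0.1387 → 13.9 cM.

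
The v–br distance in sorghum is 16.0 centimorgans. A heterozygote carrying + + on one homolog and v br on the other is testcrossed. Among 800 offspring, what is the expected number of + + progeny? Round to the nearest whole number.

A map distance of 16.0 centimorgans corresponds to a recombination frequency of 0.160.
The F1 is + + / v br, so + + is a parental gamete class with expected frequency (1 − r)/2 = 0.840/2 = 0.4200.
Expected number = 0.4200 × 800 = 336.00 ≈ 336.

336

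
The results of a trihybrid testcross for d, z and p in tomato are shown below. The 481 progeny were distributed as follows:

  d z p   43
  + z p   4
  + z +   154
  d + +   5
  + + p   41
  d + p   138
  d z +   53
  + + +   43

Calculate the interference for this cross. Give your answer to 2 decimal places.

0.56

The two most frequent reciprocal classes, d + p and + z +, are the parental types, so the F1 was d + p / + z +.
The two rarest classes, d + + and + z p, are the double crossovers. Comparing them with the parentals, only the p allele has switched, so p is the middle locus and the order is z – p – d.
z–p: (86 + 9)/481 = 0.1975; p–d: (94 + 9)/481 = 0.2141.
Expected DCO frequency = 0.1975 × 0.2141 ≈ 0.04228; observed = 9/481 ≈ 0.01871.
Coefficient of coincidence = 0.01871/0.04228 ≈ 0.44; interference = 1 − 0.44 = 0.56.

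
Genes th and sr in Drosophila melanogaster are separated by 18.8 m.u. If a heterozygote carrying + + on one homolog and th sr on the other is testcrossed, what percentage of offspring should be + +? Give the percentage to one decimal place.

A map distance of 18.8 m.u. corresponds to a recombination frequency of 0.188.
The F1 is + + / th sr, so + + is a parental gamete class with expected frequency (1 − r)/2 = 0.812/2 = 0.4060.
That is 0.4060 = 40.6% of the progeny.

40.6%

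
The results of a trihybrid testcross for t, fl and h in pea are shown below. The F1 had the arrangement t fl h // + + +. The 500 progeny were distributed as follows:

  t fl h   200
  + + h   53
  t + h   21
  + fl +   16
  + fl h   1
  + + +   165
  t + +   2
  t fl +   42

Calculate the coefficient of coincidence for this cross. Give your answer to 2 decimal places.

0.38

The two rarest classes, + fl h and t + +, are the double crossovers. Comparing them with the parentals, only the t allele has switched, so t is the middle locus and the order is fl – t – h.
fl–t: (37 + 3)/500 = 0.0800; t–h: (95 + 3)/500 = 0.1960.
Expected DCO frequency = 0.0800 × 0.1960 ≈ 0.01568; observed = 3/500 ≈ 0.00600.
Coefficient of coincidence = 0.00600/0.01568 ≈ 0.38.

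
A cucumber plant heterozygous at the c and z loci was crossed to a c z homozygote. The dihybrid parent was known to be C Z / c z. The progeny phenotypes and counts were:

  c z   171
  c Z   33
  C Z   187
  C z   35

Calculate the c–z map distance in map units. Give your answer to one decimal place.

16.0 map units

The recombinant classes are C z and c Z: 35 + 33 = 68.
Recombination frequency = 68/426 = 0.1596 ≈ 16.0%, i.e. 16.0 map units.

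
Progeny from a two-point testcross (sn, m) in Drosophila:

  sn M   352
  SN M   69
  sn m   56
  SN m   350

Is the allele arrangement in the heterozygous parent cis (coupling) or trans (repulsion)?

The two most frequent classes are SN m (350) and sn M (352); these are the parental (non-recombinant) types.
So the F1 carried SN m on one chromosome and sn M on the other — the recessive alleles are on opposite chromosomes (trans / repulsion).

trans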